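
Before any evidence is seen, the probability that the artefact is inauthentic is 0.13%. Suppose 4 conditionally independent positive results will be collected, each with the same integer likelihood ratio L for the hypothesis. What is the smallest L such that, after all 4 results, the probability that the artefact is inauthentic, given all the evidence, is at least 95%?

11

Prior odds = 0.0013/0.9987 = 13/9987.
Target odds = 0.95/0.05 = 19.
Need L⁴ ≥ 19 ÷ (13/9987) = 189753/13.
10⁴ = 10000 < 189753/13 ≤ 14641 = 11⁴, so L = 11.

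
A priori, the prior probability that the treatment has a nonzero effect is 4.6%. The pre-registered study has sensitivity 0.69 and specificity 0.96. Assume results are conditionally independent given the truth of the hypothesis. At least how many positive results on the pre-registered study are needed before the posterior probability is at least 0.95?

3

Prior odds = 0.046/0.954 = 23/477.
False-positive rate = 1 − 0.96 = 0.04; likelihood ratio of a positive = 0.69/0.04 = 17.25.
Target posterior odds = 0.95/0.05 = 19.
Need (23/477) × 17.25ⁿ ≥ 19, i.e. 17.25ⁿ ≥ 9063/23.
17.25² = 297.5625 falls short of 9063/23 but 17.25³ = 5132.953125 reaches it, so n = 3.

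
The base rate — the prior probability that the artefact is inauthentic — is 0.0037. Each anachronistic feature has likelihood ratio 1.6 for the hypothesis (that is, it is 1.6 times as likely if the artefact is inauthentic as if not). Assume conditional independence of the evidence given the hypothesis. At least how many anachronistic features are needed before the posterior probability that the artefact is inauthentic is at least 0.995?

Prior odds = 0.0037/0.9963 = 37/9963.
Likelihood ratio per anachronistic feature = 1.6.
Target posterior odds = 0.995/0.005 = 199.
Need (37/9963) × 1.6ⁿ ≥ 199, i.e. 1.6ⁿ ≥ 1982637/37.
1.6²³ ≈49517.6 falls short of 1982637/37 but 1.6²⁴ ≈79228.2 reaches it, so n = 24.

24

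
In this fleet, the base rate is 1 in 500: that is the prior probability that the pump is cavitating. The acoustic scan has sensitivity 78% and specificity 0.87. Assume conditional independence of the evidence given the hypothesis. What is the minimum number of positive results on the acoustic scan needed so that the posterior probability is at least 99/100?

Prior odds = 0.002/0.998 = 1/499.
False-positive rate = 1 − 0.87 = 0.13; likelihood ratio of a positive = 0.78/0.13 = 6.
Target odds: 0.99 ÷ 0.01 = 99.
Require 6ⁿ ≥ 99 ÷ (1/499) = 49401.
6⁶ = 46656 falls short of 49401 but 6⁷ = 279936 reaches it, so n = 7.

7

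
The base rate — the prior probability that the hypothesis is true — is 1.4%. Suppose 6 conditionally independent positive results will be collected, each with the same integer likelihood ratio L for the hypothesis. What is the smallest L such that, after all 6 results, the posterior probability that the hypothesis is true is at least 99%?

5

Prior odds = 0.014/0.986 = 7/493.
Target odds = 0.99/0.01 = 99.
Need L⁶ ≥ 99 ÷ (7/493) = 48807/7.
4⁶ = 4096 < 48807/7 ≤ 15625 = 5⁶, so L = 5.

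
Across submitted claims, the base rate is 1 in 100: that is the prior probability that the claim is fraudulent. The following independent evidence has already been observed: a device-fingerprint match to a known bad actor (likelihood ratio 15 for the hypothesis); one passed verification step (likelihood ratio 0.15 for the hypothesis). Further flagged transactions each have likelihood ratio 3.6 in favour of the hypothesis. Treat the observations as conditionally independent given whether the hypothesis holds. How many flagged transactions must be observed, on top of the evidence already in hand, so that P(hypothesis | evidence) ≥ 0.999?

Prior odds = 0.01/0.99 = 1/99.
Combined Bayes factor of the evidence already in hand = 15 × 0.15 = 2.25.
Odds after that evidence = (1/99) × 2.25 = 1/44.
Target odds = 0.999/0.001 = 999.
Need 3.6ⁿ ≥ 999 ÷ (1/44) = 43956.
3.6⁸ ≈28211.1 falls short of 43956 but 3.6⁹ ≈101560 reaches it, so n = 9.

9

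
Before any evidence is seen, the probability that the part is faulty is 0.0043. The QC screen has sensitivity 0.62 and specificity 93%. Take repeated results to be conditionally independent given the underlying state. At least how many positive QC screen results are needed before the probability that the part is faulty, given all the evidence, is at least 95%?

Prior odds: 0.0043 ÷ 0.9957 = 43/9957.
False-positive rate = 1 − 0.93 = 0.07; likelihood ratio of a positive = 0.62/0.07 = 62/7.
Target odds: 0.95 ÷ 0.05 = 19.
Need (43/9957) × (62/7)ⁿ ≥ 19, i.e. (62/7)ⁿ ≥ 189183/43.
(62/7)³ = 238328/343 falls short of 189183/43 but (62/7)⁴ = 14776336/2401 reaches it, so n = 4.

4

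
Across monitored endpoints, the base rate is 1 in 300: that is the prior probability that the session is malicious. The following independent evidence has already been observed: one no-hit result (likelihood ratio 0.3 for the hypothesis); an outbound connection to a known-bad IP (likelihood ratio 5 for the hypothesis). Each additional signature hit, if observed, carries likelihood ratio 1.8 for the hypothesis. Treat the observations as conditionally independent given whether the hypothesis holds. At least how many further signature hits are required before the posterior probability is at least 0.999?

Prior odds = (1/300)/(299/300) = 1/299.
Combined Bayes factor of the evidence already in hand = 0.3 × 5 = 1.5.
Odds after that evidence = (1/299) × 1.5 = 3/598.
Target odds = 0.999/0.001 = 999.
Need 1.8ⁿ ≥ 999 ÷ (3/598) = 199134.
1.8²⁰ ≈127482 falls short of 199134 but 1.8²¹ ≈229468 reaches it, so n = 21.

21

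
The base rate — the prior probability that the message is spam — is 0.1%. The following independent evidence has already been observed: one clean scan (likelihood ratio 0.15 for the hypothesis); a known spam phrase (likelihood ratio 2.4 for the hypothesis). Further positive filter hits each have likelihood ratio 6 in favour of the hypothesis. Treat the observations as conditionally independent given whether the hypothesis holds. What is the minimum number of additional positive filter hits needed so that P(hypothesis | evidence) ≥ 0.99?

Prior odds = 0.001/0.999 = 1/999.
Combined Bayes factor of the evidence already in hand = 0.15 × 2.4 = 0.36.
Odds after that evidence = (1/999) × 0.36 = 1/2775.
Target odds = 0.99/0.01 = 99.
Need 6ⁿ ≥ 99 ÷ (1/2775) = 274725.
6⁶ = 46656 falls short of 274725 but 6⁷ = 279936 reaches it, so n = 7.

7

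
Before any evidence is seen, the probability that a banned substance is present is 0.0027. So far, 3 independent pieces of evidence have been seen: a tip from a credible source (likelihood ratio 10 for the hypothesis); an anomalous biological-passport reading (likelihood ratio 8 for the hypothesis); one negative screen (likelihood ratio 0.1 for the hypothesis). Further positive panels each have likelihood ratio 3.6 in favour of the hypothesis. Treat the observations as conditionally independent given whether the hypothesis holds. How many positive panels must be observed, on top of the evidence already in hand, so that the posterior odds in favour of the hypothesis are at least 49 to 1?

Prior odds = 0.0027/0.9973 = 27/9973.
Combined Bayes factor of the evidence already in hand = 10 × 8 × 0.1 = 8.
Odds after that evidence = (27/9973) × 8 = 216/9973.
Target odds = 49.
Need 3.6ⁿ ≥ 49 ÷ (216/9973) = 488677/216.
3.6⁶ = 34012224/15625 falls short of 488677/216 but 3.6⁷ = 612220032/78125 reaches it, so n = 7.

7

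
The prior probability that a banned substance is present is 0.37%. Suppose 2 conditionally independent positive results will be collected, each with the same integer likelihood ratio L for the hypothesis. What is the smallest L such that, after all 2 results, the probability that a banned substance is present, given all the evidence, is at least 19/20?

72

Prior odds = 0.0037/0.9963 = 37/9963.
Target odds = 0.95/0.05 = 19.
Need L² ≥ 19 ÷ (37/9963) = 189297/37.
71² = 5041 < 189297/37 ≤ 5184 = 72², so L = 72.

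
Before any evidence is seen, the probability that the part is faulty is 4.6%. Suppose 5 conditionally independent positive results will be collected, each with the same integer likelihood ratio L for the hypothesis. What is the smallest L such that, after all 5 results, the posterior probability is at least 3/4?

Prior odds = 0.046/0.954 = 23/477.
Target odds = 0.75/0.25 = 3.
Need L⁵ ≥ 3 ÷ (23/477) = 1431/23.
2⁵ = 32 < 1431/23 ≤ 243 = 3⁵, so L = 3.

3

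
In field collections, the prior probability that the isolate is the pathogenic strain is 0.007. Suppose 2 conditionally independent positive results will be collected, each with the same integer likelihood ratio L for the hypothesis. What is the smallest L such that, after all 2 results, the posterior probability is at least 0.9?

36

Prior odds = 0.007/0.993 = 7/993.
Target odds = 0.9/0.1 = 9.
Need L² ≥ 9 ÷ (7/993) = 8937/7.
35² = 1225 < 8937/7 ≤ 1296 = 36², so L = 36.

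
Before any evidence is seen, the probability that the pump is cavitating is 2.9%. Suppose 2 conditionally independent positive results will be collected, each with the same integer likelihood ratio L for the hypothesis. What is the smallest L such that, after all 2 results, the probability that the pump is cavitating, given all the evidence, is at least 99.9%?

183

Prior odds = 0.029/0.971 = 29/971.
Target odds = 0.999/0.001 = 999.
Need L² ≥ 999 ÷ (29/971) = 970029/29.
182² = 33124 < 970029/29 ≤ 33489 = 183², so L = 183.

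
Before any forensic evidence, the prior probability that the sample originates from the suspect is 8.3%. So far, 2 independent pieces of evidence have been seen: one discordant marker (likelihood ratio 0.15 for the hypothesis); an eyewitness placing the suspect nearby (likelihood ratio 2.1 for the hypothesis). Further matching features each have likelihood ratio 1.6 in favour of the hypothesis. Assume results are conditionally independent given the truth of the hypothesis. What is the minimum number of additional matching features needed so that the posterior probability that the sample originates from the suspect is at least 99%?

Prior odds = 0.083/0.917 = 83/917.
Combined Bayes factor of the evidence already in hand = 0.15 × 2.1 = 0.315.
Odds after that evidence = (83/917) × 0.315 = 747/26200.
Target odds = 0.99/0.01 = 99.
Need 1.6ⁿ ≥ 99 ÷ (747/26200) = 288200/83.
1.6¹⁷ ≈2951.48 falls short of 288200/83 but 1.6¹⁸ ≈4722.37 reaches it, so n = 18.

18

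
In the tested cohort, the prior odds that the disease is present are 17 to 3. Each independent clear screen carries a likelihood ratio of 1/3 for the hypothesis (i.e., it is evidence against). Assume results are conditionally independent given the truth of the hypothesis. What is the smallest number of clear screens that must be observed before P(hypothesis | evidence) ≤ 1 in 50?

6

Prior odds = 17/3.
Likelihood ratio per clear screen = 1/3.
Target odds: 0.02 ÷ 0.98 = 1/49.
Need (17/3) × (1/3)ⁿ ≤ 1/49, i.e. (1/3)ⁿ ≤ 3/833.
(1/3)⁵ = 1/243 is still above 3/833 but (1/3)⁶ = 1/729 is at or below it, so n = 6.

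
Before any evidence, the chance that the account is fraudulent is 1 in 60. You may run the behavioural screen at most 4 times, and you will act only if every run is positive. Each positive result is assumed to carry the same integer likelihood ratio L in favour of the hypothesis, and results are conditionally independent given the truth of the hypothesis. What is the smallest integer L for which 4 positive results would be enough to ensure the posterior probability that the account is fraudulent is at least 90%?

5

Prior odds = (1/60)/(59/60) = 1/59.
Target odds = 0.9/0.1 = 9.
Need L⁴ ≥ 9 ÷ (1/59) = 531.
4⁴ = 256 < 531 ≤ 625 = 5⁴, so L = 5.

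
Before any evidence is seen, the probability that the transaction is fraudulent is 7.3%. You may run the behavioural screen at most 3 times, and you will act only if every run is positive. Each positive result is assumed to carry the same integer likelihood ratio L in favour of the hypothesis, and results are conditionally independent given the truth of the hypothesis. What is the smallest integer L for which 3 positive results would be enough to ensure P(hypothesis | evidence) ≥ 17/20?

5

Prior odds = 0.073/0.927 = 73/927.
Target odds = 0.85/0.15 = 17/3.
Need L³ ≥ 17/3 ÷ (73/927) = 5253/73.
4³ = 64 < 5253/73 ≤ 125 = 5³, so L = 5.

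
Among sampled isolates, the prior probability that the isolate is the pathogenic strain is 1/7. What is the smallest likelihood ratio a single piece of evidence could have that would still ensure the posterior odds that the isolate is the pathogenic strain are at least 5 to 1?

30

Prior odds = (1/7)/(6/7) = 1/6.
Target odds = 5.
Required Bayes factor = 5 ÷ (1/6) = 30.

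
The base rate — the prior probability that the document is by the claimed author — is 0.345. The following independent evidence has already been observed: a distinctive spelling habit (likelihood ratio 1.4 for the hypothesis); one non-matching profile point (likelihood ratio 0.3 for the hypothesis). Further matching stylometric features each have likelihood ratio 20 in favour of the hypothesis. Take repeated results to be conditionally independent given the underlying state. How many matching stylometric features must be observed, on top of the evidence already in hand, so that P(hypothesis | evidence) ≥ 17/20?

2

Prior odds = 0.345/0.655 = 69/131.
Combined Bayes factor of the evidence already in hand = 1.4 × 0.3 = 0.42.
Odds after that evidence = (69/131) × 0.42 = 1449/6550.
Target odds = 0.85/0.15 = 17/3.
Need 20ⁿ ≥ 17/3 ÷ (1449/6550) = 111350/4347.
20¹ = 20 falls short of 111350/4347 but 20² = 400 reaches it, so n = 2.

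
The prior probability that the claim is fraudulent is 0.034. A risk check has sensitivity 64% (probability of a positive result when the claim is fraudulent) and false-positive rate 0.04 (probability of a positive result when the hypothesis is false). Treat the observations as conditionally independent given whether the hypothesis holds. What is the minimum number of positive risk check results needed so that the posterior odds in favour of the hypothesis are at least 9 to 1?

2

Prior odds: 0.034 ÷ 0.966 = 17/483.
Likelihood ratio of a positive result = 0.64/0.04 = 16.
Target odds = 9.
Need (17/483) × 16ⁿ ≥ 9, i.e. 16ⁿ ≥ 4347/17.
16¹ = 16 falls short of 4347/17 but 16² = 256 reaches it, so n = 2.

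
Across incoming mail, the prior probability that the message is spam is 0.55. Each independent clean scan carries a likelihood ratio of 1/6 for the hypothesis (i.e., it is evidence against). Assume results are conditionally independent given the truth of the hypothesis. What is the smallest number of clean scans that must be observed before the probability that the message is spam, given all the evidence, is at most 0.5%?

Prior odds = 0.55/0.45 = 11/9.
Likelihood ratio per clean scan = 1/6.
Target odds: 0.005 ÷ 0.995 = 1/199.
Need (11/9) × (1/6)ⁿ ≤ 1/199, i.e. (1/6)ⁿ ≤ 9/2189.
(1/6)³ = 1/216 is still above 9/2189 but (1/6)⁴ = 1/1296 is at or below it, so n = 4.

4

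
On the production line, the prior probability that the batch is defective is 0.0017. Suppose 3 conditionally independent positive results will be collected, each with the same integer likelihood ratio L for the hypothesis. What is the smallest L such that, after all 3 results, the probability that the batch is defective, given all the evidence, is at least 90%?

Prior odds = 0.0017/0.9983 = 17/9983.
Target odds = 0.9/0.1 = 9.
Need L³ ≥ 9 ÷ (17/9983) = 89847/17.
17³ = 4913 < 89847/17 ≤ 5832 = 18³, so L = 18.

18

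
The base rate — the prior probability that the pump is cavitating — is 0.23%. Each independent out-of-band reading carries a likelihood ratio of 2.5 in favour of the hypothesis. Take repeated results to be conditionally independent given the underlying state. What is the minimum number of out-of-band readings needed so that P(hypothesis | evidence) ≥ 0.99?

Prior odds: 0.0023 ÷ 0.9977 = 23/9977.
Likelihood ratio per out-of-band reading = 2.5.
Target odds: 0.99 ÷ 0.01 = 99.
Need (23/9977) × 2.5ⁿ ≥ 99, i.e. 2.5ⁿ ≥ 987723/23.
2.5¹¹ = 48828125/2048 falls short of 987723/23 but 2.5¹² = 244140625/4096 reaches it, so n = 12.

12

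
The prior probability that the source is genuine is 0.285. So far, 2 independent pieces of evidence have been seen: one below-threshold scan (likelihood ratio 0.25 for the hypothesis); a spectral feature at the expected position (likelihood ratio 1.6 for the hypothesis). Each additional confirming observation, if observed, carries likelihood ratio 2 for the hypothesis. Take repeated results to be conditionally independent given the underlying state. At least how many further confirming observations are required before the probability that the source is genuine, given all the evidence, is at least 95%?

Prior odds = 0.285/0.715 = 57/143.
Combined Bayes factor of the evidence already in hand = 0.25 × 1.6 = 0.4.
Odds after that evidence = (57/143) × 0.4 = 114/715.
Target odds = 0.95/0.05 = 19.
Need 2ⁿ ≥ 19 ÷ (114/715) = 715/6.
2⁶ = 64 falls short of 715/6 but 2⁷ = 128 reaches it, so n = 7.

7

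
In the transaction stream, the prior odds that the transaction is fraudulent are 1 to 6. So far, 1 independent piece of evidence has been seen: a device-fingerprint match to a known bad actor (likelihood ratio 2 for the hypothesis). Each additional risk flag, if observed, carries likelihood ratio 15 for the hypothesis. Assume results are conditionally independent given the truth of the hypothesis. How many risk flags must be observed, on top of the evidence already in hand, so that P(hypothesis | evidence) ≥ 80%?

1

Prior odds = 1/6.
Bayes factor of the evidence already in hand = 2.
Odds after that evidence = (1/6) × 2 = 1/3.
Target odds = 0.8/0.2 = 4.
Need 15ⁿ ≥ 4 ÷ (1/3) = 12.
15¹ = 15, which meets the required 12; so n = 1.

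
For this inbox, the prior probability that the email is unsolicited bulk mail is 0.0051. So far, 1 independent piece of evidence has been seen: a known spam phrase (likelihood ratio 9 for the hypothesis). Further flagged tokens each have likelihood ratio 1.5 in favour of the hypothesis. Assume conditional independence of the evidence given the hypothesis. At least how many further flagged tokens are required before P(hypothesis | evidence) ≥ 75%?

11

Prior odds = 0.0051/0.9949 = 51/9949.
Bayes factor of the evidence already in hand = 9.
Odds after that evidence = (51/9949) × 9 = 459/9949.
Target odds = 0.75/0.25 = 3.
Need 1.5ⁿ ≥ 3 ÷ (459/9949) = 9949/153.
1.5¹⁰ = 59049/1024 falls short of 9949/153 but 1.5¹¹ = 177147/2048 reaches it, so n = 11.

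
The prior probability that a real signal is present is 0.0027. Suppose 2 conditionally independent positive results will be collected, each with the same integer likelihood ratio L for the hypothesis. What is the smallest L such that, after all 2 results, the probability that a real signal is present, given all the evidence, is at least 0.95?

84

Prior odds = 0.0027/0.9973 = 27/9973.
Target odds = 0.95/0.05 = 19.
Need L² ≥ 19 ÷ (27/9973) = 189487/27.
83² = 6889 < 189487/27 ≤ 7056 = 84², so L = 84.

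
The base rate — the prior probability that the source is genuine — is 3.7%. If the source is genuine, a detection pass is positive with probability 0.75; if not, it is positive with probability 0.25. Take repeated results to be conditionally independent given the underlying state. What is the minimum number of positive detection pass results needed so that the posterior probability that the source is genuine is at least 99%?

Prior odds: 0.037 ÷ 0.963 = 37/963.
Likelihood ratio of a positive = 0.75/0.25 = 3.
Target posterior odds = 0.99/0.01 = 99.
Require 3ⁿ ≥ 99 ÷ (37/963) = 95337/37.
3⁷ = 2187 falls short of 95337/37 but 3⁸ = 6561 reaches it, so n = 8.

8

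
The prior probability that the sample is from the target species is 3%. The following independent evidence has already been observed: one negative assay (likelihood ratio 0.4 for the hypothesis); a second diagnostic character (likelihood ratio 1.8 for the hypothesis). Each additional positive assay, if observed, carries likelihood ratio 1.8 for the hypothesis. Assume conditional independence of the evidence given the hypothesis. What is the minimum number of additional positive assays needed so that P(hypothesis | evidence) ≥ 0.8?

Prior odds = 0.03/0.97 = 3/97.
Combined Bayes factor of the evidence already in hand = 0.4 × 1.8 = 0.72.
Odds after that evidence = (3/97) × 0.72 = 54/2425.
Target odds = 0.8/0.2 = 4.
Need 1.8ⁿ ≥ 4 ÷ (54/2425) = 4850/27.
1.8⁸ = 43046721/390625 falls short of 4850/27 but 1.8⁹ = 387420489/1953125 reaches it, so n = 9.

9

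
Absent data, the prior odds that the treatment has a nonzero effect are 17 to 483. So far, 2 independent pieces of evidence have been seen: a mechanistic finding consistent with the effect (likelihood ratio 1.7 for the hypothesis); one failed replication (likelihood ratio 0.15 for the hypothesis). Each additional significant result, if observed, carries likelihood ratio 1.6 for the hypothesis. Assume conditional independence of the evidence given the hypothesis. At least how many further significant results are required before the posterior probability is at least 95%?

Prior odds = 17/483.
Combined Bayes factor of the evidence already in hand = 1.7 × 0.15 = 0.255.
Odds after that evidence = (17/483) × 0.255 = 289/32200.
Target odds = 0.95/0.05 = 19.
Need 1.6ⁿ ≥ 19 ÷ (289/32200) = 611800/289.
1.6¹⁶ ≈1844.67 falls short of 611800/289 but 1.6¹⁷ ≈2951.48 reaches it, so n = 17.

17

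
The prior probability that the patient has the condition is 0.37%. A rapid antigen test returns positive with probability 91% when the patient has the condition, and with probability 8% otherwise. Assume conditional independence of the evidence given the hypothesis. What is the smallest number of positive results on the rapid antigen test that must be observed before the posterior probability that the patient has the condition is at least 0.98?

4

Prior odds = 0.0037/0.9963 = 37/9963.
Likelihood ratio of a positive result = 0.91/0.08 = 11.375.
Target posterior odds = 0.98/0.02 = 49.
Need (37/9963) × 11.375ⁿ ≥ 49, i.e. 11.375ⁿ ≥ 488187/37.
11.375³ = 753571/512 falls short of 488187/37 but 11.375⁴ = 68574961/4096 reaches it, so n = 4.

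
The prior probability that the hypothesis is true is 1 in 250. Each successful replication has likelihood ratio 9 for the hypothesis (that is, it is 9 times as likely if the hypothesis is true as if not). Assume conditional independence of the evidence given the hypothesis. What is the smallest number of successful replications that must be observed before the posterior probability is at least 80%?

Prior odds = 0.004/0.996 = 1/249.
Likelihood ratio per successful replication = 9.
Target odds: 0.8 ÷ 0.2 = 4.
Need (1/249) × 9ⁿ ≥ 4, i.e. 9ⁿ ≥ 996.
9³ = 729 falls short of 996 but 9⁴ = 6561 reaches it, so n = 4.

4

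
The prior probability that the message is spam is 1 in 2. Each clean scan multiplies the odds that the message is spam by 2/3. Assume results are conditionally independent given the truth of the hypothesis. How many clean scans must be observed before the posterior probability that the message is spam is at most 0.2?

4

Prior odds: 0.5 ÷ 0.5 = 1.
Likelihood ratio per clean scan = 2/3.
Target odds: 0.2 ÷ 0.8 = 0.25.
Require (2/3)ⁿ ≤ 0.25 ÷ 1 = 0.25.
(2/3)³ = 8/27 is still above 0.25 but (2/3)⁴ = 16/81 is at or below it, so n = 4.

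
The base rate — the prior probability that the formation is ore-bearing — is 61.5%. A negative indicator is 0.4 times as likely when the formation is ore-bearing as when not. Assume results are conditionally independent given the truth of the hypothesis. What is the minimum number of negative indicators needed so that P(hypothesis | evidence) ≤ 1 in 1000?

Prior odds = 0.615/0.385 = 123/77.
Likelihood ratio per negative indicator = 0.4.
Target posterior odds = 0.001/0.999 = 1/999.
Need (123/77) × 0.4ⁿ ≤ 1/999, i.e. 0.4ⁿ ≤ 77/122877.
0.4⁸ = 256/390625 is still above 77/122877 but 0.4⁹ = 512/1953125 is at or below it, so n = 9.

9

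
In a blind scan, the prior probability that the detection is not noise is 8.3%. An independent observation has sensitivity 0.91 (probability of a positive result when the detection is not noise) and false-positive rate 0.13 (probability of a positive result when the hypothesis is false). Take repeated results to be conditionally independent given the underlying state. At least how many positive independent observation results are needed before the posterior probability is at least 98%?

4

Prior odds = 0.083/0.917 = 83/917.
Likelihood ratio of a positive result = 0.91/0.13 = 7.
Target odds: 0.98 ÷ 0.02 = 49.
Require 7ⁿ ≥ 49 ÷ (83/917) = 44933/83.
7³ = 343 falls short of 44933/83 but 7⁴ = 2401 reaches it, so n = 4.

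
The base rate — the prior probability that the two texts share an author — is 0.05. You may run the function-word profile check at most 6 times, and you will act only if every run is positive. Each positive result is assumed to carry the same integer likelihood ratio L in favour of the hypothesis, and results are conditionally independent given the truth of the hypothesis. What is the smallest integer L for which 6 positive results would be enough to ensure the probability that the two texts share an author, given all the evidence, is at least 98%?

Prior odds = 0.05/0.95 = 1/19.
Target odds = 0.98/0.02 = 49.
Need L⁶ ≥ 49 ÷ (1/19) = 931.
3⁶ = 729 < 931 ≤ 4096 = 4⁶, so L = 4.

4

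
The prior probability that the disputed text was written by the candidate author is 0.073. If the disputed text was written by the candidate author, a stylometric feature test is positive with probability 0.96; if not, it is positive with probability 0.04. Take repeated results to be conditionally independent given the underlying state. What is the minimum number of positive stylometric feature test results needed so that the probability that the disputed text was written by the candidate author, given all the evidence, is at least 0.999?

3

Prior odds = 0.073/0.927 = 73/927.
Likelihood ratio of a positive = 0.96/0.04 = 24.
Target posterior odds = 0.999/0.001 = 999.
Need (73/927) × 24ⁿ ≥ 999, i.e. 24ⁿ ≥ 926073/73.
24² = 576 falls short of 926073/73 but 24³ = 13824 reaches it, so n = 3.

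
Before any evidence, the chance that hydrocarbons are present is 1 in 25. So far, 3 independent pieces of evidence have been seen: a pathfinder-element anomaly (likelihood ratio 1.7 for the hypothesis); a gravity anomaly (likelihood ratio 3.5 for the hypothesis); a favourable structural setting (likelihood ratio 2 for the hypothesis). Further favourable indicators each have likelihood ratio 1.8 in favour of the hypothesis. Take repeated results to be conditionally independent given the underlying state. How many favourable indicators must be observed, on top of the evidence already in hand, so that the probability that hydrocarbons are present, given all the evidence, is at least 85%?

5

Prior odds = 0.04/0.96 = 1/24.
Combined Bayes factor of the evidence already in hand = 1.7 × 3.5 × 2 = 11.9.
Odds after that evidence = (1/24) × 11.9 = 119/240.
Target odds = 0.85/0.15 = 17/3.
Need 1.8ⁿ ≥ 17/3 ÷ (119/240) = 80/7.
1.8⁴ = 10.4976 falls short of 80/7 but 1.8⁵ = 18.89568 reaches it, so n = 5.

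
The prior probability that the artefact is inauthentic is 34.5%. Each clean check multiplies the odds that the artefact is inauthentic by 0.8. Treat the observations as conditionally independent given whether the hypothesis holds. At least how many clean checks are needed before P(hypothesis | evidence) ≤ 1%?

Prior odds: 0.345 ÷ 0.655 = 69/131.
Likelihood ratio per clean check = 0.8.
Target odds: 0.01 ÷ 0.99 = 1/99.
Need (69/131) × 0.8ⁿ ≤ 1/99, i.e. 0.8ⁿ ≤ 131/6831.
0.8¹⁷ ≈0.022518 is still above 131/6831 but 0.8¹⁸ ≈0.0180144 is at or below it, so n = 18.

18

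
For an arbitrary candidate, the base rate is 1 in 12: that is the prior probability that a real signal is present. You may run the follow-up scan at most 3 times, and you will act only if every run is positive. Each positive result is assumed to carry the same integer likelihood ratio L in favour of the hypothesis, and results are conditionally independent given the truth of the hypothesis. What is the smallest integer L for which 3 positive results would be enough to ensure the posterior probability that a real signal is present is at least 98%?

Prior odds = (1/12)/(11/12) = 1/11.
Target odds = 0.98/0.02 = 49.
Need L³ ≥ 49 ÷ (1/11) = 539.
8³ = 512 < 539 ≤ 729 = 9³, so L = 9.

9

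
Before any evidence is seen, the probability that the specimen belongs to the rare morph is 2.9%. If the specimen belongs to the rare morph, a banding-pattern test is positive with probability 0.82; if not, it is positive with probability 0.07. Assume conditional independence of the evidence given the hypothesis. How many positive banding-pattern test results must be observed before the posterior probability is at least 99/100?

4

Prior odds = 0.029/0.971 = 29/971.
Likelihood ratio of a positive = 0.82/0.07 = 82/7.
Target odds: 0.99 ÷ 0.01 = 99.
Require (82/7)ⁿ ≥ 99 ÷ (29/971) = 96129/29.
(82/7)³ = 551368/343 falls short of 96129/29 but (82/7)⁴ = 45212176/2401 reaches it, so n = 4.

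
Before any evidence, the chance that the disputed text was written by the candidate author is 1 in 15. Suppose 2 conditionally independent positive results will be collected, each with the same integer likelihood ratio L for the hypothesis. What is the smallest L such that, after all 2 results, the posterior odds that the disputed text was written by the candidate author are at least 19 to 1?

17

Prior odds = (1/15)/(14/15) = 1/14.
Target odds = 19.
Need L² ≥ 19 ÷ (1/14) = 266.
16² = 256 < 266 ≤ 289 = 17², so L = 17.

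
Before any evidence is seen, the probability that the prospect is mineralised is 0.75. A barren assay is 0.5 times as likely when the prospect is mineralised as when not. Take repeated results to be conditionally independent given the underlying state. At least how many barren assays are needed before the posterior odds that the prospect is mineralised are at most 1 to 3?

Prior odds = 0.75/0.25 = 3.
Likelihood ratio per barren assay = 0.5.
Target odds = 1/3.
Need 3 × 0.5ⁿ ≤ 1/3, i.e. 0.5ⁿ ≤ 1/9.
0.5³ = 0.125 is still above 1/9 but 0.5⁴ = 0.0625 is at or below it, so n = 4.

4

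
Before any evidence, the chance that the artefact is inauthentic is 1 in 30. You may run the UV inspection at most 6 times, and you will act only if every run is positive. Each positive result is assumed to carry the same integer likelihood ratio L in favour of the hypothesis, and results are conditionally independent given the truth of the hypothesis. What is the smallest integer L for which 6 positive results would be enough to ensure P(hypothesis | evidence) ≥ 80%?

Prior odds = (1/30)/(29/30) = 1/29.
Target odds = 0.8/0.2 = 4.
Need L⁶ ≥ 4 ÷ (1/29) = 116.
2⁶ = 64 < 116 ≤ 729 = 3⁶, so L = 3.

3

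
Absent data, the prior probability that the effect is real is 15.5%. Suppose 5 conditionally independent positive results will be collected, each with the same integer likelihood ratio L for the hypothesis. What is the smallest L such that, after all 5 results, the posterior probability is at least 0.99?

Prior odds = 0.155/0.845 = 31/169.
Target odds = 0.99/0.01 = 99.
Need L⁵ ≥ 99 ÷ (31/169) = 16731/31.
3⁵ = 243 < 16731/31 ≤ 1024 = 4⁵, so L = 4.

4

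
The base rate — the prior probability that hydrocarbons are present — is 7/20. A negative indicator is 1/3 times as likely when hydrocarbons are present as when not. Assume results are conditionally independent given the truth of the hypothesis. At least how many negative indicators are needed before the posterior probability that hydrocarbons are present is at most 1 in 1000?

Prior odds = 0.35/0.65 = 7/13.
Likelihood ratio per negative indicator = 1/3.
Target posterior odds = 0.001/0.999 = 1/999.
Need (7/13) × (1/3)ⁿ ≤ 1/999, i.e. (1/3)ⁿ ≤ 13/6993.
(1/3)⁵ = 1/243 is still above 13/6993 but (1/3)⁶ = 1/729 is at or below it, so n = 6.

6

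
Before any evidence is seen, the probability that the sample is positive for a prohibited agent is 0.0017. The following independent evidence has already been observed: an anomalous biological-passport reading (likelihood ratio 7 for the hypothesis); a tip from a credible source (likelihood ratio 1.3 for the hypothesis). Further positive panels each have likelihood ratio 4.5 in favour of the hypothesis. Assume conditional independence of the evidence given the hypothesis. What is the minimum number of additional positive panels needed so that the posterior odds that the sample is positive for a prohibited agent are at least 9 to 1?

Prior odds = 0.0017/0.9983 = 17/9983.
Combined Bayes factor of the evidence already in hand = 7 × 1.3 = 9.1.
Odds after that evidence = (17/9983) × 9.1 = 1547/99830.
Target odds = 9.
Need 4.5ⁿ ≥ 9 ÷ (1547/99830) = 898470/1547.
4.5⁴ = 410.0625 falls short of 898470/1547 but 4.5⁵ = 1845.28125 reaches it, so n = 5.

5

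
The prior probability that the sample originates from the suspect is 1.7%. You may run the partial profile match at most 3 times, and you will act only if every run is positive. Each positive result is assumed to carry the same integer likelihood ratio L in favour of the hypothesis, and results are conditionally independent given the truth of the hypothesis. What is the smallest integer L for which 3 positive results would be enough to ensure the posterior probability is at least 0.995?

Prior odds = 0.017/0.983 = 17/983.
Target odds = 0.995/0.005 = 199.
Need L³ ≥ 199 ÷ (17/983) = 195617/17.
22³ = 10648 < 195617/17 ≤ 12167 = 23³, so L = 23.

23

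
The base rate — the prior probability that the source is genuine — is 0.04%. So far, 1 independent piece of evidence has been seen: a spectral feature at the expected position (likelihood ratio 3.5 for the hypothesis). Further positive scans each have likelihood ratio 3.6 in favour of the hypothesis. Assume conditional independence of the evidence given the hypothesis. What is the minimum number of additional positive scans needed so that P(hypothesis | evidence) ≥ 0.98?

Prior odds = 0.0004/0.9996 = 1/2499.
Bayes factor of the evidence already in hand = 3.5.
Odds after that evidence = (1/2499) × 3.5 = 1/714.
Target odds = 0.98/0.02 = 49.
Need 3.6ⁿ ≥ 49 ÷ (1/714) = 34986.
3.6⁸ ≈28211.1 falls short of 34986 but 3.6⁹ ≈101560 reaches it, so n = 9.

9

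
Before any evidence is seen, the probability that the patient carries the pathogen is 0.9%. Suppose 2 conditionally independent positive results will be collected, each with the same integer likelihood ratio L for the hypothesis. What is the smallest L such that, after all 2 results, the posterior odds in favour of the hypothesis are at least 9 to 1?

Prior odds = 0.009/0.991 = 9/991.
Target odds = 9.
Need L² ≥ 9 ÷ (9/991) = 991.
31² = 961 < 991 ≤ 1024 = 32², so L = 32.

32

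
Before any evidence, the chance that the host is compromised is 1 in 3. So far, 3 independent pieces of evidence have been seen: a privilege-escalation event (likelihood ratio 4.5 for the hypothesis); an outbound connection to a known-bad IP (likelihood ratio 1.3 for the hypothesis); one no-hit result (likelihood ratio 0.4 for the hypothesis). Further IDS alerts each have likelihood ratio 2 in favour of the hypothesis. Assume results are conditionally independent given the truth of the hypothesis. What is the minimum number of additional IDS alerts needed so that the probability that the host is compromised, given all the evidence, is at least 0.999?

Prior odds = (1/3)/(2/3) = 0.5.
Combined Bayes factor of the evidence already in hand = 4.5 × 1.3 × 0.4 = 2.34.
Odds after that evidence = 0.5 × 2.34 = 1.17.
Target odds = 0.999/0.001 = 999.
Need 2ⁿ ≥ 999 ÷ 1.17 = 11100/13.
2⁹ = 512 falls short of 11100/13 but 2¹⁰ = 1024 reaches it, so n = 10.

10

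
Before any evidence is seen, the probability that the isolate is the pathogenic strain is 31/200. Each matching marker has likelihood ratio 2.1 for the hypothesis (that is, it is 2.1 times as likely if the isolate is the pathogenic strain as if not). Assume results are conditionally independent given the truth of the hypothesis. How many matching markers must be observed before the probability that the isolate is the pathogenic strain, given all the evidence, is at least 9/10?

Prior odds: 0.155 ÷ 0.845 = 31/169.
Likelihood ratio per matching marker = 2.1.
Target posterior odds = 0.9/0.1 = 9.
Require 2.1ⁿ ≥ 9 ÷ (31/169) = 1521/31.
2.1⁵ = 4084101/100000 falls short of 1521/31 but 2.1⁶ = 85766121/1000000 reaches it, so n = 6.

6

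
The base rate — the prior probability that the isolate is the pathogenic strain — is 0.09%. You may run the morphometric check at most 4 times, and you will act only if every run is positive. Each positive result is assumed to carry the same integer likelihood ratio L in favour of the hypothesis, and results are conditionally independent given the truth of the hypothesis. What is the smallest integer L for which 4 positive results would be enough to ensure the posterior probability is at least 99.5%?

22

Prior odds = 0.0009/0.9991 = 9/9991.
Target odds = 0.995/0.005 = 199.
Need L⁴ ≥ 199 ÷ (9/9991) = 1988209/9.
21⁴ = 194481 < 1988209/9 ≤ 234256 = 22⁴, so L = 22.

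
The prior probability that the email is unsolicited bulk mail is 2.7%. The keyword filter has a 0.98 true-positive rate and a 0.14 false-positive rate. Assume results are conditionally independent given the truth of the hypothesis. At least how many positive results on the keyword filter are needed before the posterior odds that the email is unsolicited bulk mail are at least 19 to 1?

Prior odds = 0.027/0.973 = 27/973.
Likelihood ratio of a positive result = 0.98/0.14 = 7.
Target odds = 19.
Require 7ⁿ ≥ 19 ÷ (27/973) = 18487/27.
7³ = 343 falls short of 18487/27 but 7⁴ = 2401 reaches it, so n = 4.

4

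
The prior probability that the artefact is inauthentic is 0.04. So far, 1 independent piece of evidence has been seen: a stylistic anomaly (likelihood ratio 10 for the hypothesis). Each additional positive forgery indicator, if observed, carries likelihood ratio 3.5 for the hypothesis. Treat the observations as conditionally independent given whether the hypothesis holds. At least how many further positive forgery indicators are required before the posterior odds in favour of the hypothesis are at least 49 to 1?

4

Prior odds = 0.04/0.96 = 1/24.
Bayes factor of the evidence already in hand = 10.
Odds after that evidence = (1/24) × 10 = 5/12.
Target odds = 49.
Need 3.5ⁿ ≥ 49 ÷ (5/12) = 117.6.
3.5³ = 42.875 falls short of 117.6 but 3.5⁴ = 150.0625 reaches it, so n = 4.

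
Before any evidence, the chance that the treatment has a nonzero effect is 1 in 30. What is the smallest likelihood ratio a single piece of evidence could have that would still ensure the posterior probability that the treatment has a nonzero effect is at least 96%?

696

Prior odds = (1/30)/(29/30) = 1/29.
Target odds = 0.96/0.04 = 24.
Required Bayes factor = 24 ÷ (1/29) = 696.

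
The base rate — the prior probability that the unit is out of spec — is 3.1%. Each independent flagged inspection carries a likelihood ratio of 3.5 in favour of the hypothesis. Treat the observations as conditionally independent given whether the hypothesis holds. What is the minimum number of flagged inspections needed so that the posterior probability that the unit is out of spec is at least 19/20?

6

Prior odds: 0.031 ÷ 0.969 = 31/969.
Likelihood ratio per flagged inspection = 3.5.
Target odds: 0.95 ÷ 0.05 = 19.
Require 3.5ⁿ ≥ 19 ÷ (31/969) = 18411/31.
3.5⁵ = 525.21875 falls short of 18411/31 but 3.5⁶ = 1838.265625 reaches it, so n = 6.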